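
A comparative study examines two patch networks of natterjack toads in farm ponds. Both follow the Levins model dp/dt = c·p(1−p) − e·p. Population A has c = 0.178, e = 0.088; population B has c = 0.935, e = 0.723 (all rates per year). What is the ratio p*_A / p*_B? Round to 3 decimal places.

A: p*_A = 1 − 0.088/0.178 = 0.5056.
B: p*_B = 1 − 0.723/0.935 = 0.2267.
p*_A / p*_B = 0.5056/0.2267 = 2.2300.

2.230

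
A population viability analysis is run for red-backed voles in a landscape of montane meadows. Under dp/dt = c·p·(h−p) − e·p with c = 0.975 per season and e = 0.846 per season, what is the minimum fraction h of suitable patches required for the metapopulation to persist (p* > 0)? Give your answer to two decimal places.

0.87

p* = h − e/c is positive only when h > e/c.
h_min = e/c = 0.846/0.975 = 0.8677.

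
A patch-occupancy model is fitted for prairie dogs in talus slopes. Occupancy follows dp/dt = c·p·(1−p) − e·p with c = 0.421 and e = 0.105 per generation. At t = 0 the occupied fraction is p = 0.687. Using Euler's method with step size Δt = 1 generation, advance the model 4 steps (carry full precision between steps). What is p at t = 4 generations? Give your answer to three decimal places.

0.735

Update rule: p ← p + [c·p·(1−p) − e·p]·Δt with Δt = 1.
p: 0.68700 → 0.70539  (Δp = +0.01839)
p: 0.70539 → 0.71882  (Δp = +0.01342)
p: 0.71882 → 0.72843  (Δp = +0.00962)
p: 0.72843 → 0.73523  (Δp = +0.00680)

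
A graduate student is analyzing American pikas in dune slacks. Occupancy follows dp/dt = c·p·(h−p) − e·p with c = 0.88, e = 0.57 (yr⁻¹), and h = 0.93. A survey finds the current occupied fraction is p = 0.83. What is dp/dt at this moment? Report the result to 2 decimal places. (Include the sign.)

Colonization term: c·p·(h−p) = 0.88×0.83×0.1000 = 0.07304.
Extinction term: e·p = 0.47310.
dp/dt = 0.07304 − 0.47310 = -0.40006.

-0.40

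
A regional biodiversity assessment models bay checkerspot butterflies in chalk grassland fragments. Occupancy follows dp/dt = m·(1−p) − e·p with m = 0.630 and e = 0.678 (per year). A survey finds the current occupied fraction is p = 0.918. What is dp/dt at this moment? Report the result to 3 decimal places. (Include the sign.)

Colonization term: m·(1−p) = 0.630×0.0820 = 0.05166.
Extinction term: e·p = 0.62240.
dp/dt = 0.05166 − 0.62240 = -0.57074.

-0.571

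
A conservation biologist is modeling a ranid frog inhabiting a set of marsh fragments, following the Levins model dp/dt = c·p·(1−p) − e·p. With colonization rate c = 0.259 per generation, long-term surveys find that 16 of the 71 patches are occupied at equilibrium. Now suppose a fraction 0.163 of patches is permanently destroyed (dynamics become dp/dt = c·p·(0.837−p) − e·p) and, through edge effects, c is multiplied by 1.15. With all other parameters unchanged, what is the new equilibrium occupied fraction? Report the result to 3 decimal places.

Observed p* = 16/71 = 0.22535.
Balance c(1−p*) = e gives e = 0.259×(1 − 0.22535) = 0.20063.
New p* = 0.837 − e/c = 0.837 − 0.20063/0.29785 = 0.16341.

0.163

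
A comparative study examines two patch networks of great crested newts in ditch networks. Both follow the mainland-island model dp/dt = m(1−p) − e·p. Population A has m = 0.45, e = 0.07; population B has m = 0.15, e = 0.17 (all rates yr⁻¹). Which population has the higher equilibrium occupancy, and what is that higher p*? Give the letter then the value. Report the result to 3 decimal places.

A, 0.865

A: p*_A = m/(m+e) = 0.45/0.5200 = 0.8654.
B: p*_B = 0.15/0.3200 = 0.4688.
A is higher at 0.8654.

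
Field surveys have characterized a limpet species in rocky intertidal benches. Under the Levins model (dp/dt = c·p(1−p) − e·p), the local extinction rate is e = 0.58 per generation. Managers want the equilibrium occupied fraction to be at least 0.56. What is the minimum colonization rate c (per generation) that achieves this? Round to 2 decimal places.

p* = 1 − e/c ≥ 0.56 requires e/c ≤ 0.4400, i.e. c ≥ e/0.4400.
c_min = 0.58/0.4400 = 1.3182.

1.32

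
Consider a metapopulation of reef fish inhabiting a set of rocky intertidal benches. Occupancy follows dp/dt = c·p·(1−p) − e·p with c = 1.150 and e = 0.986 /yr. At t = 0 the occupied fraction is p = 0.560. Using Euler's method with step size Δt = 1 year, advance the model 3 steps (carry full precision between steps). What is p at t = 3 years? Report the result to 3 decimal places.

Update rule: p ← p + [c·p·(1−p) − e·p]·Δt with Δt = 1.
t = 1: p = 0.56000 + (-0.26880) = 0.29120
t = 2: p = 0.29120 + (-0.04976) = 0.24144
t = 3: p = 0.24144 + (-0.02744) = 0.21400

0.214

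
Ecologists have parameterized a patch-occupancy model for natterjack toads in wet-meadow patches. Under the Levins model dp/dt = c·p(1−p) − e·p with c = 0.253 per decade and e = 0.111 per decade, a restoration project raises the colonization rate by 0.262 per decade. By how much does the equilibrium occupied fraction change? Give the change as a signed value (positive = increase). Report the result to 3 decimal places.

Before: p* = 1 − 0.111/0.253 = 0.5613.
After the change, c = 0.515, e = 0.111, so p* = 1 − 0.111/0.515 = 0.7845.
Δp* = 0.7845 − 0.5613 = +0.2232.

0.223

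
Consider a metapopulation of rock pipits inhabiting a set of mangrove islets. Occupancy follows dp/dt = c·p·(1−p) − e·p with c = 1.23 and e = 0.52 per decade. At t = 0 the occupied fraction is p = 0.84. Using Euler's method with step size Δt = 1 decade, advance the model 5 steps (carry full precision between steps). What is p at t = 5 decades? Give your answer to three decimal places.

0.577

Update rule: p ← p + [c·p·(1−p) − e·p]·Δt with Δt = 1.
  1  |  dp/dt·Δt = -0.271488  |  p_1 = 0.568512
  2  |  dp/dt·Δt = +0.006100  |  p_2 = 0.574612
  3  |  dp/dt·Δt = +0.001854  |  p_3 = 0.576466
  4  |  dp/dt·Δt = +0.000545  |  p_4 = 0.577012
  5  |  dp/dt·Δt = +0.000159  |  p_5 = 0.577171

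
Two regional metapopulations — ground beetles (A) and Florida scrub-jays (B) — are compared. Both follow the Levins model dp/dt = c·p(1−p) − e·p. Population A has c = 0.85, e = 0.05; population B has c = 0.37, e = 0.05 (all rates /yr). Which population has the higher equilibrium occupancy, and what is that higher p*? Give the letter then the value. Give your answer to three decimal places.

A: p*_A = 1 − 0.05/0.85 = 0.9412.
B: p*_B = 1 − 0.05/0.37 = 0.8649.
A is higher at 0.9412.

A, 0.941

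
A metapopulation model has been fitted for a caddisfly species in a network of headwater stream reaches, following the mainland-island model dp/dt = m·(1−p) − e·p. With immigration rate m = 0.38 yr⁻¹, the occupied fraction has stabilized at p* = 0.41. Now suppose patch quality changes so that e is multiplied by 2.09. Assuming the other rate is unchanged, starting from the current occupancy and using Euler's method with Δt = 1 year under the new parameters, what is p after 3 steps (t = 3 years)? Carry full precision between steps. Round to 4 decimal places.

0.2266

Balance m(1−p*) = e·p* gives e = m(1−p*)/p* = 0.38×0.59000/0.41000 = 0.54683.
Starting from p₀ = 0.41000; update p ← p + (dp/dt)·Δt with the new parameters.
step 1: Δp = -0.24438, p = 0.16562
step 2: Δp = +0.12778, p = 0.29340
step 3: Δp = -0.06681, p = 0.22659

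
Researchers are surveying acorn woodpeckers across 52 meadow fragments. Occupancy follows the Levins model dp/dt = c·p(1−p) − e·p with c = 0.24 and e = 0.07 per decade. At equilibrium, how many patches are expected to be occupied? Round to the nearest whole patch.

37

p* = 1 − e/c = 1 − 0.07/0.24 = 0.7083.
Expected occupied patches = N × p* = 52 × 0.7083 = 36.83 ≈ 37.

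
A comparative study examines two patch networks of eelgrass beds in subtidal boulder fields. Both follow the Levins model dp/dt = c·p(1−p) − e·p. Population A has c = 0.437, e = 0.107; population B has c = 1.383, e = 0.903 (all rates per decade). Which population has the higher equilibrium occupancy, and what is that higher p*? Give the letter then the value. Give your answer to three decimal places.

A: p*_A = 1 − 0.107/0.437 = 0.7551.
B: p*_B = 1 − 0.903/1.383 = 0.3471.
A is higher at 0.7551.

A, 0.755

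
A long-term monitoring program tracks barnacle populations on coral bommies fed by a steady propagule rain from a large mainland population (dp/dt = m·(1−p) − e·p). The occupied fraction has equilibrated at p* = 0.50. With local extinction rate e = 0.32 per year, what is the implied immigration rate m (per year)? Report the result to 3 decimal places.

0.320

At equilibrium m(1−p*) = e·p*, so m = e·p*/(1−p*).
m = 0.32 × 0.50 / 0.5000 = 0.1600/0.5000 = 0.3200.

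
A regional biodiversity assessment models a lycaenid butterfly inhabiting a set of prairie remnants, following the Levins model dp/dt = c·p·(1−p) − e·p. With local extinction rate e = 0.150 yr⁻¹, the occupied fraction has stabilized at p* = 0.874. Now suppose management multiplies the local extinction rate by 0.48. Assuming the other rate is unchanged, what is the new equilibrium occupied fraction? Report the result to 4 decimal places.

0.9395

Balance c(1−p*) = e gives c = e/(1 − 0.87400) = 0.150/0.12600 = 1.19048.
New p* = 1 − e/c = 1 − 0.07200/1.19048 = 0.93952.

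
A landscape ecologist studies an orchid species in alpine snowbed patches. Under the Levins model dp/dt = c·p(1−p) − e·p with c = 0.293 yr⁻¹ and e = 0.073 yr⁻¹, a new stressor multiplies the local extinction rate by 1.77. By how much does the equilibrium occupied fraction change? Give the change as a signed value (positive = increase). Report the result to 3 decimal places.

Before: p* = 1 − 0.073/0.293 = 0.7509.
After the change, c = 0.293, e = 0.12921, so p* = 1 − 0.12921/0.293 = 0.5590.
Δp* = 0.5590 − 0.7509 = -0.1918.

-0.192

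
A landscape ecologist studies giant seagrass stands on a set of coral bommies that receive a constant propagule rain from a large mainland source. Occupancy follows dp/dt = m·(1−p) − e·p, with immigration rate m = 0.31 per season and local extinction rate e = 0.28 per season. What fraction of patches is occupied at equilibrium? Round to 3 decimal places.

At equilibrium the propagule rain into empty patches balances local extinction: m(1−p*) = e·p*.
p* = m/(m+e) = 0.31/(0.31+0.28) = 0.31/0.5900 = 0.5254.

0.525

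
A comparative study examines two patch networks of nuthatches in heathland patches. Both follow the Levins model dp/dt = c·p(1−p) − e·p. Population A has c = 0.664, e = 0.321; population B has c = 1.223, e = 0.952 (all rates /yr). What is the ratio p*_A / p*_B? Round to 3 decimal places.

A: p*_A = 1 − 0.321/0.664 = 0.5166.
B: p*_B = 1 − 0.952/1.223 = 0.2216.
p*_A / p*_B = 0.5166/0.2216 = 2.3312.

2.331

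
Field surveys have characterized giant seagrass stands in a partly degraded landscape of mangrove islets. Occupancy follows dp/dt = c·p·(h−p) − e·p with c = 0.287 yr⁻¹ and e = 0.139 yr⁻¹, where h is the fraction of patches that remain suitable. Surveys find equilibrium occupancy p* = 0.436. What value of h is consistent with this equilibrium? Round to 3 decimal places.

At equilibrium c(h−p*) = e, so h = p* + e/c.
h = 0.436 + 0.139/0.287 = 0.436 + 0.4843 = 0.9203.

0.920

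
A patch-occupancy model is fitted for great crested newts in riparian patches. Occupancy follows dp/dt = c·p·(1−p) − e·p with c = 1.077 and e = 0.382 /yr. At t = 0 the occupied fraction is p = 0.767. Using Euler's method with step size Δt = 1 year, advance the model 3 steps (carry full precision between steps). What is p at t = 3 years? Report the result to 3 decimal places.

0.647

Update rule: p ← p + [c·p·(1−p) − e·p]·Δt with Δt = 1.
t = 1: p = 0.76700 + (-0.10052) = 0.66648
t = 2: p = 0.66648 + (-0.01519) = 0.65128
t = 3: p = 0.65128 + (-0.00419) = 0.64709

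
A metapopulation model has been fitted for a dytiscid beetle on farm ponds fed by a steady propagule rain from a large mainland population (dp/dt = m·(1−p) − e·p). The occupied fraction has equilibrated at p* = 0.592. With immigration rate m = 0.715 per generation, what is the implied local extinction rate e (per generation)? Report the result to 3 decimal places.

At equilibrium m(1−p*) = e·p*, so e = m(1−p*)/p*.
e = 0.715 × 0.4080 / 0.592 = 0.4928.

0.493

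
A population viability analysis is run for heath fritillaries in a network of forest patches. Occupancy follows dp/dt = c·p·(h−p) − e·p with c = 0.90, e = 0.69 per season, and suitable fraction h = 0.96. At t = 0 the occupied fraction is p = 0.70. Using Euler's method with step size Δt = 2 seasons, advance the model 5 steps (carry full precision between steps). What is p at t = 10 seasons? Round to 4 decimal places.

0.1256

Update rule: p ← p + [c·p·(h−p) − e·p]·Δt with Δt = 2.
step 1: Δp = -0.63840, p = 0.06160
step 2: Δp = +0.01461, p = 0.07621
step 3: Δp = +0.01607, p = 0.09227
step 4: Δp = +0.01679, p = 0.10906
step 5: Δp = +0.01654, p = 0.12560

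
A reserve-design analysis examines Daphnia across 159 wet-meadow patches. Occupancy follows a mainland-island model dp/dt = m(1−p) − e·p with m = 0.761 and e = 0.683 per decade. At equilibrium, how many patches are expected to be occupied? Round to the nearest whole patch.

84

p* = m/(m+e) = 0.761/1.4440 = 0.5270.
Expected occupied patches = N × p* = 159 × 0.5270 = 83.79 ≈ 84.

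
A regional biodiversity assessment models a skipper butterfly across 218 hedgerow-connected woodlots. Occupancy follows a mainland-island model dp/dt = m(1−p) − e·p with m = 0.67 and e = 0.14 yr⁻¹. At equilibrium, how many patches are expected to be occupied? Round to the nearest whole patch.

p* = m/(m+e) = 0.67/0.8100 = 0.8272.
Expected occupied patches = N × p* = 218 × 0.8272 = 180.32 ≈ 180.

180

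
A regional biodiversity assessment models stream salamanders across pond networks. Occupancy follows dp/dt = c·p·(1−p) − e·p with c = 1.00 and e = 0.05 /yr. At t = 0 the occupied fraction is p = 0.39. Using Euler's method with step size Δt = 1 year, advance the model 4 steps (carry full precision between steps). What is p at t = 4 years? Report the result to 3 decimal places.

Update rule: p ← p + [c·p·(1−p) − e·p]·Δt with Δt = 1.
t = 1: p = 0.39000 + (+0.21840) = 0.60840
t = 2: p = 0.60840 + (+0.20783) = 0.81623
t = 3: p = 0.81623 + (+0.10919) = 0.92542
t = 4: p = 0.92542 + (+0.02275) = 0.94817

0.948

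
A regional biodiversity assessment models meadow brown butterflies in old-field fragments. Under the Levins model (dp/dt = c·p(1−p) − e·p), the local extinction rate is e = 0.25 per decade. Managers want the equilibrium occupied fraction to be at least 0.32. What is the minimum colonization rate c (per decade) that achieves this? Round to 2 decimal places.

p* = 1 − e/c ≥ 0.32 requires e/c ≤ 0.6800, i.e. c ≥ e/0.6800.
c_min = 0.25/0.6800 = 0.3676.

0.37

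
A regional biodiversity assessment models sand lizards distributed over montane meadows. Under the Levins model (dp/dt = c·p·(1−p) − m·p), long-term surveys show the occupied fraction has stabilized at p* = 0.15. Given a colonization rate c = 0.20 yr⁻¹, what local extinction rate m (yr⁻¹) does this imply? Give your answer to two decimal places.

0.17

At equilibrium c(1−p*) = m.
m = 0.20 × (1 − 0.15) = 0.20 × 0.8500 = 0.1700.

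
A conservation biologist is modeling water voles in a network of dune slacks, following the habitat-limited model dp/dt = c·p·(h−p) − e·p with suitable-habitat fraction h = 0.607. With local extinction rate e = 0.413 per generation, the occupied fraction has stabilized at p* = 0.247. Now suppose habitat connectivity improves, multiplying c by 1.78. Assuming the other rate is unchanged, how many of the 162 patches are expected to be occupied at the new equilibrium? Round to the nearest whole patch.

Balance c(h−p*) = e gives c = e/(0.607 − 0.24700) = 0.413/0.36000 = 1.14722.
New p* = 0.607 − e/c = 0.607 − 0.41300/2.04205 = 0.40475.
Expected occupied = 162 × 0.40475 = 65.57 ≈ 66.

66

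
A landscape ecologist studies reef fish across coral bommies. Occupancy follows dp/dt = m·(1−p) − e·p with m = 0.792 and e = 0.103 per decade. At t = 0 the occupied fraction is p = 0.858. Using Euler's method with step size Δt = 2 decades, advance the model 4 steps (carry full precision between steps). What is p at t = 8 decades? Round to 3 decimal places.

Update rule: p ← p + [m·(1−p) − e·p]·Δt with Δt = 2.
t = 2: p = 0.85800 + (+0.04818) = 0.90618
t = 4: p = 0.90618 + (-0.03806) = 0.86812
t = 6: p = 0.86812 + (+0.03007) = 0.89819
t = 8: p = 0.89819 + (-0.02375) = 0.87443

0.874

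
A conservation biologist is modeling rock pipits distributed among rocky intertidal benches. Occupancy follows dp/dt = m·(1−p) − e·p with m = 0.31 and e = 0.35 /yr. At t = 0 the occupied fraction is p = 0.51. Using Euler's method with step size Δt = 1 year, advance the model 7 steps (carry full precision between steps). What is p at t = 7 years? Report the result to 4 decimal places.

0.4697

Update rule: p ← p + [m·(1−p) − e·p]·Δt with Δt = 1.
t = 1: p = 0.51000 + (-0.02660) = 0.48340
t = 2: p = 0.48340 + (-0.00904) = 0.47436
t = 3: p = 0.47436 + (-0.00307) = 0.47128
t = 4: p = 0.47128 + (-0.00105) = 0.47024
t = 5: p = 0.47024 + (-0.00036) = 0.46988
t = 6: p = 0.46988 + (-0.00012) = 0.46976
t = 7: p = 0.46976 + (-0.00004) = 0.46972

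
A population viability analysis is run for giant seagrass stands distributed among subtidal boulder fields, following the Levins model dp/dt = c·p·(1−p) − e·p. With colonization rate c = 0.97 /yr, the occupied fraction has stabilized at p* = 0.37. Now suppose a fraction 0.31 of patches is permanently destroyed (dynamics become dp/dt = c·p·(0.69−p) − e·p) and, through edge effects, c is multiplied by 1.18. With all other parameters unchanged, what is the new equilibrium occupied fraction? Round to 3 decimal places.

0.156

Balance c(1−p*) = e gives e = 0.97×(1 − 0.37000) = 0.61110.
New p* = 0.69 − e/c = 0.69 − 0.61110/1.14460 = 0.15610.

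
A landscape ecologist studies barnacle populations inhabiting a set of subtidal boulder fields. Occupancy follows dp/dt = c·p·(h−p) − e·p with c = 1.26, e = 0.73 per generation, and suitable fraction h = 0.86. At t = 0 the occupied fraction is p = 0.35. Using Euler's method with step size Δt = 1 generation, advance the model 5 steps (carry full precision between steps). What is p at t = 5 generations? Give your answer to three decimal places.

Update rule: p ← p + [c·p·(h−p) − e·p]·Δt with Δt = 1.
t = 1: p = 0.35000 + (-0.03059) = 0.31941
t = 2: p = 0.31941 + (-0.01561) = 0.30380
t = 3: p = 0.30380 + (-0.00887) = 0.29494
t = 4: p = 0.29494 + (-0.00531) = 0.28962
t = 5: p = 0.28962 + (-0.00328) = 0.28634

0.286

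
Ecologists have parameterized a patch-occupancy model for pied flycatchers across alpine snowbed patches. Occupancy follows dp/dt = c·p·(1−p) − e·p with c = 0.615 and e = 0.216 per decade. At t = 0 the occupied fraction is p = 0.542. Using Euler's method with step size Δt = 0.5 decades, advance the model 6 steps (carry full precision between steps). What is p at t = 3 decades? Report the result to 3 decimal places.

0.616

Update rule: p ← p + [c·p·(1−p) − e·p]·Δt with Δt = 0.5.
  1  |  dp/dt·Δt = +0.017797  |  p_1 = 0.559797
  2  |  dp/dt·Δt = +0.015317  |  p_2 = 0.575114
  3  |  dp/dt·Δt = +0.013028  |  p_3 = 0.588142
  4  |  dp/dt·Δt = +0.010967  |  p_4 = 0.599108
  5  |  dp/dt·Δt = +0.009151  |  p_5 = 0.608259
  6  |  dp/dt·Δt = +0.007579  |  p_6 = 0.615838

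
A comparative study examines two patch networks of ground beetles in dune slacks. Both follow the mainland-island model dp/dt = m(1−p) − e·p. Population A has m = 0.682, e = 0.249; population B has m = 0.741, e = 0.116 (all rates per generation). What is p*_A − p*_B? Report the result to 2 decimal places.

-0.13

A: p*_A = m/(m+e) = 0.682/0.9310 = 0.7325.
B: p*_B = 0.741/0.8570 = 0.8646.
p*_A − p*_B = 0.7325 − 0.8646 = -0.1321.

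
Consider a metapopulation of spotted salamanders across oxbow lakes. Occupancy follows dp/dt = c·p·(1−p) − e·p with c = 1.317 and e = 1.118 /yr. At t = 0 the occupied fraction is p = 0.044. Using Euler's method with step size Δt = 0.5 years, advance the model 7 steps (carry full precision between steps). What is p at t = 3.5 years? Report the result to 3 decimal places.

Update rule: p ← p + [c·p·(1−p) − e·p]·Δt with Δt = 0.5.
t = 0.5: p = 0.04400 + (+0.00310) = 0.04710
t = 1: p = 0.04710 + (+0.00323) = 0.05033
t = 1.5: p = 0.05033 + (+0.00334) = 0.05367
t = 2: p = 0.05367 + (+0.00344) = 0.05711
t = 2.5: p = 0.05711 + (+0.00353) = 0.06065
t = 3: p = 0.06065 + (+0.00361) = 0.06426
t = 3.5: p = 0.06426 + (+0.00367) = 0.06793

0.068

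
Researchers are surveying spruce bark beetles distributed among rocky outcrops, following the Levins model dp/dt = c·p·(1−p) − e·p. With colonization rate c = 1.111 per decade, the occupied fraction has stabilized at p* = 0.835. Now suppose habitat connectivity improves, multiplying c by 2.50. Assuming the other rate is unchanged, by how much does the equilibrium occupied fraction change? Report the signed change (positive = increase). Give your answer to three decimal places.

0.099

Balance c(1−p*) = e gives e = 1.111×(1 − 0.83500) = 0.18332.
New p* = 1 − e/c = 1 − 0.18332/2.77750 = 0.93400.
Δp* = 0.93400 − 0.83500 = +0.09900.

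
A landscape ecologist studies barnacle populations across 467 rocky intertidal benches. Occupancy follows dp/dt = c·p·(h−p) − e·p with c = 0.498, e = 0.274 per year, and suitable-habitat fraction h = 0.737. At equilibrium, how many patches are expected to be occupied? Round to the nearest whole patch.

p* = h − e/c = 0.737 − 0.5502 = 0.1868.
Expected occupied patches = N × p* = 467 × 0.1868 = 87.24 ≈ 87.

87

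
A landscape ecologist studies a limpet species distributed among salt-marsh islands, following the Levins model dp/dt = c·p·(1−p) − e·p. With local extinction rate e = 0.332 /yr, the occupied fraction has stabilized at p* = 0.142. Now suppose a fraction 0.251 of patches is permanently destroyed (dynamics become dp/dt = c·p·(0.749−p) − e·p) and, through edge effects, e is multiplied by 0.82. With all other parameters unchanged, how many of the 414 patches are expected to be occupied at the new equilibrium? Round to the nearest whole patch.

Balance c(1−p*) = e gives c = e/(1 − 0.14200) = 0.332/0.85800 = 0.38695.
New p* = 0.749 − e/c = 0.749 − 0.27224/0.38695 = 0.04545.
Expected occupied = 414 × 0.04545 = 18.82 ≈ 19.

19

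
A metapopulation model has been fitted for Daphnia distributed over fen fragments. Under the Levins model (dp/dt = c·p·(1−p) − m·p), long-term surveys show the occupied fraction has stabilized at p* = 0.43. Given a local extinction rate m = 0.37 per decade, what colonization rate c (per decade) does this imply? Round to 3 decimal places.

0.649

At equilibrium c(1−p*) = m, so c = m/(1−p*).
c = 0.37/(1 − 0.43) = 0.37/0.5700 = 0.6491.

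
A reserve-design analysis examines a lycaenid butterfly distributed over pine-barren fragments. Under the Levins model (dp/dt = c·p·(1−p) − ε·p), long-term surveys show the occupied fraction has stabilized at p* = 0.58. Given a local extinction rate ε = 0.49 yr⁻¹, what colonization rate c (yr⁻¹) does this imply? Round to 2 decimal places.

1.17

At equilibrium c(1−p*) = ε, so c = ε/(1−p*).
c = 0.49/(1 − 0.58) = 0.49/0.4200 = 1.1667.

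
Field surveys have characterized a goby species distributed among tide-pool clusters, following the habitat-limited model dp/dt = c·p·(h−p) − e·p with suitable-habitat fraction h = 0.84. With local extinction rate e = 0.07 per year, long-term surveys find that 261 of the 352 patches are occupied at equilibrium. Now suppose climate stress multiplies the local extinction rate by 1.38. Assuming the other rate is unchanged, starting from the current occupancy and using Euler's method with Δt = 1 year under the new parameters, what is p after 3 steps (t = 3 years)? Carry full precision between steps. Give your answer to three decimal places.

Observed p* = 261/352 = 0.74148.
Balance c(h−p*) = e gives c = e/(0.84 − 0.74148) = 0.07/0.09852 = 0.71050.
Starting from p₀ = 0.74148; update p ← p + (dp/dt)·Δt with the new parameters.
t = 1: p = 0.74148 + (-0.01972) = 0.72175
t = 2: p = 0.72175 + (-0.00908) = 0.71267
t = 3: p = 0.71267 + (-0.00437) = 0.70830

0.708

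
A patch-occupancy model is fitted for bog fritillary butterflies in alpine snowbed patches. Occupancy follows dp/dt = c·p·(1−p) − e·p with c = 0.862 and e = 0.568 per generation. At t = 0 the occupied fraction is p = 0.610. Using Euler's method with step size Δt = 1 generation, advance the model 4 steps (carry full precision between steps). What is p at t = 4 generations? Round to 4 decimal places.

Update rule: p ← p + [c·p·(1−p) − e·p]·Δt with Δt = 1.
  1  |  dp/dt·Δt = -0.141410  |  p_1 = 0.468590
  2  |  dp/dt·Δt = -0.051509  |  p_2 = 0.417080
  3  |  dp/dt·Δt = -0.027328  |  p_3 = 0.389752
  4  |  dp/dt·Δt = -0.016356  |  p_4 = 0.373396

0.3734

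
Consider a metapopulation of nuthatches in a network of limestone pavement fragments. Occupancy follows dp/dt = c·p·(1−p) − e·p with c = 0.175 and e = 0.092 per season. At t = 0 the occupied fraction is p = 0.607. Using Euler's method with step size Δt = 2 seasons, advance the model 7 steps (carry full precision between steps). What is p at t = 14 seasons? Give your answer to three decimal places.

0.504

Update rule: p ← p + [c·p·(1−p) − e·p]·Δt with Δt = 2.
step 1: Δp = -0.02820, p = 0.57880
step 2: Δp = -0.02117, p = 0.55763
step 3: Δp = -0.01627, p = 0.54136
step 4: Δp = -0.01271, p = 0.52865
step 5: Δp = -0.01006, p = 0.51859
step 6: Δp = -0.00804, p = 0.51055
step 7: Δp = -0.00648, p = 0.50407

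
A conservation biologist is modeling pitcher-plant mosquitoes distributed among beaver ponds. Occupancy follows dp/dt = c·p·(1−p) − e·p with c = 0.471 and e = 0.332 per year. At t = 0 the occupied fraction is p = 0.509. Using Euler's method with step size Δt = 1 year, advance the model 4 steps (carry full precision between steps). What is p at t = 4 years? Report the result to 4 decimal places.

Update rule: p ← p + [c·p·(1−p) − e·p]·Δt with Δt = 1.
p: 0.50900 → 0.45772  (Δp = -0.05128)
p: 0.45772 → 0.42267  (Δp = -0.03506)
p: 0.42267 → 0.39728  (Δp = -0.02539)
p: 0.39728 → 0.37816  (Δp = -0.01912)

0.3782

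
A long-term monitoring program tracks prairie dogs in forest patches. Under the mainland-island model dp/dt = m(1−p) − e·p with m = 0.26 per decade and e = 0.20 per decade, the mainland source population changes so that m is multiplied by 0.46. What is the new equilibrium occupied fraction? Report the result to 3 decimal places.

0.374

Before: p* = 0.26/(0.26+0.20) = 0.5652.
After: m = 0.1196, e = 0.2; p* = 0.1196/0.3196 = 0.3742.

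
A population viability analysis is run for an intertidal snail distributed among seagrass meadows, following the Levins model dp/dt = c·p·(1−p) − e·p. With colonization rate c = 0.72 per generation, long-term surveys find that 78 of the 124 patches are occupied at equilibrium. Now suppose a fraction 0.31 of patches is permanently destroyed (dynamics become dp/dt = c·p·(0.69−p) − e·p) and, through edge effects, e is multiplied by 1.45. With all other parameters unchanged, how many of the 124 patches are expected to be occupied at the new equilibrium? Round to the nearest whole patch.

Observed p* = 78/124 = 0.62903.
Balance c(1−p*) = e gives e = 0.72×(1 − 0.62903) = 0.26710.
New p* = 0.69 − e/c = 0.69 − 0.38730/0.72000 = 0.15208.
Expected occupied = 124 × 0.15208 = 18.86 ≈ 19.

19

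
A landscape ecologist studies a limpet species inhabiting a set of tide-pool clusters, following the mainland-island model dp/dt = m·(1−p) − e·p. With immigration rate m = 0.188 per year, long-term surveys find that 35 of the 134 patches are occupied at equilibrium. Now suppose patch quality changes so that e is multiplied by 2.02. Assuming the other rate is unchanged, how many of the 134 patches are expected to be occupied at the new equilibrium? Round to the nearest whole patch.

20

Observed p* = 35/134 = 0.26119.
Balance m(1−p*) = e·p* gives e = m(1−p*)/p* = 0.188×0.73881/0.26119 = 0.53178.
New p* = m/(m+e) = 0.18800/(0.18800+1.07420) = 0.14895.
Expected occupied = 134 × 0.14895 = 19.96 ≈ 20.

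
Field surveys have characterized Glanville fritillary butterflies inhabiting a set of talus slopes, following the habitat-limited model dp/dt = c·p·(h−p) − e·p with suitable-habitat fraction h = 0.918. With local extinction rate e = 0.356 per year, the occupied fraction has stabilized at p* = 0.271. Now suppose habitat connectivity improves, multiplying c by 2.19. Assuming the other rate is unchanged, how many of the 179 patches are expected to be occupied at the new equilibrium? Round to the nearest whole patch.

111

Balance c(h−p*) = e gives c = e/(0.918 − 0.27100) = 0.356/0.64700 = 0.55023.
New p* = 0.918 − e/c = 0.918 − 0.35600/1.20500 = 0.62256.
Expected occupied = 179 × 0.62256 = 111.44 ≈ 111.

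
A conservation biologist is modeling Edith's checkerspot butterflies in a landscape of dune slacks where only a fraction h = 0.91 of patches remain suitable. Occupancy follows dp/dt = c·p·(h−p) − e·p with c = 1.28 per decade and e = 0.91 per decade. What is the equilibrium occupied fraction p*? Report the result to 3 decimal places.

Setting dp/dt = 0 and dividing by p* gives c·(h−p*) = e.
So p* = h − e/c = 0.91 − 0.91/1.28 = 0.91 − 0.7109 = 0.1991.

0.199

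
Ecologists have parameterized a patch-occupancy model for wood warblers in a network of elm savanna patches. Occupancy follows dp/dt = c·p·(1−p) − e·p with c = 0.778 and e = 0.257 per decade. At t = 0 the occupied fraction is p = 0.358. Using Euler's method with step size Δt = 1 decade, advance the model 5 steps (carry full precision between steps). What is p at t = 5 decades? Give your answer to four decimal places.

Update rule: p ← p + [c·p·(1−p) − e·p]·Δt with Δt = 1.
p: 0.35800 → 0.44481  (Δp = +0.08681)
p: 0.44481 → 0.52262  (Δp = +0.07781)
p: 0.52262 → 0.58241  (Δp = +0.05979)
p: 0.58241 → 0.62195  (Δp = +0.03954)
p: 0.62195 → 0.64504  (Δp = +0.02309)

0.6450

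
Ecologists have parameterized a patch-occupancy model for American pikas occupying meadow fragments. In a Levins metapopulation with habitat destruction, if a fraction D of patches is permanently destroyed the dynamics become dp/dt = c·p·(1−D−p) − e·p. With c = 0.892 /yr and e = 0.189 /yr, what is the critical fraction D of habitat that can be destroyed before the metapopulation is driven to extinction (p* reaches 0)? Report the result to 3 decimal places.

0.788

The nontrivial equilibrium is p* = (1−D) − e/c; extinction occurs when this hits zero.
So D_crit = 1 − e/c = 1 − 0.189/0.892 = 1 − 0.2119 = 0.7881.
This equals the undisturbed p*, a classic result of Lande's extension.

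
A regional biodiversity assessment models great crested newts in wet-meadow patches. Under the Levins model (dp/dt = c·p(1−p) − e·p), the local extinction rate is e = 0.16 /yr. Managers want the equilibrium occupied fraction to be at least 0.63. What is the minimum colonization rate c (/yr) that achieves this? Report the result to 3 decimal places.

0.432

p* = 1 − e/c ≥ 0.63 requires e/c ≤ 0.3700, i.e. c ≥ e/0.3700.
c_min = 0.16/0.3700 = 0.4324.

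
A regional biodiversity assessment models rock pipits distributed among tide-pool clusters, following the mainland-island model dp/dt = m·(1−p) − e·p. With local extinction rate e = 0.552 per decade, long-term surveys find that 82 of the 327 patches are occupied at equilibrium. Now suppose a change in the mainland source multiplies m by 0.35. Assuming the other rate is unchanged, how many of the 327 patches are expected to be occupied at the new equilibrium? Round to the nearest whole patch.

Observed p* = 82/327 = 0.25076.
Balance m(1−p*) = e·p* gives m = e·p*/(1−p*) = 0.552×0.25076/0.74924 = 0.18475.
New p* = m/(m+e) = 0.06466/(0.06466+0.55200) = 0.10486.
Expected occupied = 327 × 0.10486 = 34.29 ≈ 34.

34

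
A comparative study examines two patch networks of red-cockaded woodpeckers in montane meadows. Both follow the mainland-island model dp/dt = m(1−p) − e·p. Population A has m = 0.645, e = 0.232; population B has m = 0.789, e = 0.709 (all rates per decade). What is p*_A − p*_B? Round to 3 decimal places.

0.209

A: p*_A = m/(m+e) = 0.645/0.8770 = 0.7355.
B: p*_B = 0.789/1.4980 = 0.5267.
p*_A − p*_B = 0.7355 − 0.5267 = 0.2088.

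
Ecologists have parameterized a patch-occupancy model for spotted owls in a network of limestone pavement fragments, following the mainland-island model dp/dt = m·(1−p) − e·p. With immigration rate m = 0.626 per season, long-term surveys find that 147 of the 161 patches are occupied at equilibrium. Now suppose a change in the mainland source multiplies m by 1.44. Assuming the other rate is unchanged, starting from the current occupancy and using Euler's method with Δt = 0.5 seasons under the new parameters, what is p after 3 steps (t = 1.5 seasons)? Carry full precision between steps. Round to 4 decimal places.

Observed p* = 147/161 = 0.91304.
Balance m(1−p*) = e·p* gives e = m(1−p*)/p* = 0.626×0.08696/0.91304 = 0.05962.
Starting from p₀ = 0.91304; update p ← p + (dp/dt)·Δt with the new parameters.
t = 0.5: p = 0.91304 + (+0.01198) = 0.92502
t = 1: p = 0.92502 + (+0.00622) = 0.93124
t = 1.5: p = 0.93124 + (+0.00323) = 0.93447

0.9345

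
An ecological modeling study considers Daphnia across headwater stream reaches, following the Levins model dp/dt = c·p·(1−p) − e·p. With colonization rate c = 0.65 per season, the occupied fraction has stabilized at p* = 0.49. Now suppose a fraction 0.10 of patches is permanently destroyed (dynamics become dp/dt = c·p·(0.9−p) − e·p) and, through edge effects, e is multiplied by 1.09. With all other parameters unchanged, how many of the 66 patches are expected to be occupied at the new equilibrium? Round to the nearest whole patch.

23

Balance c(1−p*) = e gives e = 0.65×(1 − 0.49000) = 0.33150.
New p* = 0.9 − e/c = 0.9 − 0.36134/0.65000 = 0.34409.
Expected occupied = 66 × 0.34409 = 22.71 ≈ 23.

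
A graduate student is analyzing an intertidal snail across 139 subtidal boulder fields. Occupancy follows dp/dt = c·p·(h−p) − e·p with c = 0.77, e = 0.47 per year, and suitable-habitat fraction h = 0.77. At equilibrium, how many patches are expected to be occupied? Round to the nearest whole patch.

22

p* = h − e/c = 0.77 − 0.6104 = 0.1596.
Expected occupied patches = N × p* = 139 × 0.1596 = 22.19 ≈ 22.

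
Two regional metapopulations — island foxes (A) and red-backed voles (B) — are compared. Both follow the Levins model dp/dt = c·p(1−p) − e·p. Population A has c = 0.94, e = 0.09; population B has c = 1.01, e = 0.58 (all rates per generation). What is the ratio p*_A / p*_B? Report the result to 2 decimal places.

A: p*_A = 1 − 0.09/0.94 = 0.9043.
B: p*_B = 1 − 0.58/1.01 = 0.4257.
p*_A / p*_B = 0.9043/0.4257 = 2.1239.

2.12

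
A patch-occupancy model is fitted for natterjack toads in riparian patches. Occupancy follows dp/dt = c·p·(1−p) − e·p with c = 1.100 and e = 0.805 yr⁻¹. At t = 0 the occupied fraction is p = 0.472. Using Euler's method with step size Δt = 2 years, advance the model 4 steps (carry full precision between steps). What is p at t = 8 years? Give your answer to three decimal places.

Update rule: p ← p + [c·p·(1−p) − e·p]·Δt with Δt = 2.
p: 0.47200 → 0.26036  (Δp = -0.21164)
p: 0.26036 → 0.26484  (Δp = +0.00448)
p: 0.26484 → 0.26679  (Δp = +0.00195)
p: 0.26679 → 0.26761  (Δp = +0.00082)

0.268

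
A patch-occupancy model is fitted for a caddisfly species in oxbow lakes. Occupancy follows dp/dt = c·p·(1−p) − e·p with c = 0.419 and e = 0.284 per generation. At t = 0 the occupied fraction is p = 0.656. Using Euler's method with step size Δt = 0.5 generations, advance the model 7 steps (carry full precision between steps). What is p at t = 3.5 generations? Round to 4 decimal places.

Update rule: p ← p + [c·p·(1−p) − e·p]·Δt with Δt = 0.5.
p: 0.65600 → 0.61012  (Δp = -0.04588)
p: 0.61012 → 0.57332  (Δp = -0.03680)
p: 0.57332 → 0.54316  (Δp = -0.03016)
p: 0.54316 → 0.51801  (Δp = -0.02514)
p: 0.51801 → 0.49676  (Δp = -0.02125)
p: 0.49676 → 0.47860  (Δp = -0.01817)
p: 0.47860 → 0.46291  (Δp = -0.01568)

0.4629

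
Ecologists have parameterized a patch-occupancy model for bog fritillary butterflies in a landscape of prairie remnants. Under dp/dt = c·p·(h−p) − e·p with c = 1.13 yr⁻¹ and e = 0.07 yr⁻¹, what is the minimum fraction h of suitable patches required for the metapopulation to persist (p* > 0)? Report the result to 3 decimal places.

0.062

p* = h − e/c is positive only when h > e/c.
h_min = e/c = 0.07/1.13 = 0.0619.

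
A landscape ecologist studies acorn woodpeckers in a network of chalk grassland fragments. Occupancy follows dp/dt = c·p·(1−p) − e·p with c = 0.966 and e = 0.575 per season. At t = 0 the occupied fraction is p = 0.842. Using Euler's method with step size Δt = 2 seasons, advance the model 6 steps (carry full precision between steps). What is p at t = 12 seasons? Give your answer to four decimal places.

Update rule: p ← p + [c·p·(1−p) − e·p]·Δt with Δt = 2.
t = 2: p = 0.84200 + (-0.71127) = 0.13073
t = 4: p = 0.13073 + (+0.06921) = 0.19994
t = 6: p = 0.19994 + (+0.07912) = 0.27906
t = 8: p = 0.27906 + (+0.06777) = 0.34683
t = 10: p = 0.34683 + (+0.03882) = 0.38565
t = 12: p = 0.38565 + (+0.01424) = 0.39989

0.3999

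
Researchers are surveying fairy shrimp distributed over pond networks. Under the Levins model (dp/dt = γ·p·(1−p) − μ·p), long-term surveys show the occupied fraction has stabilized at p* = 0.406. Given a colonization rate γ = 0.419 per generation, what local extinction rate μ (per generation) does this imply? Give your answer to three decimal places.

At equilibrium γ(1−p*) = μ.
μ = 0.419 × (1 − 0.406) = 0.419 × 0.5940 = 0.2489.

0.249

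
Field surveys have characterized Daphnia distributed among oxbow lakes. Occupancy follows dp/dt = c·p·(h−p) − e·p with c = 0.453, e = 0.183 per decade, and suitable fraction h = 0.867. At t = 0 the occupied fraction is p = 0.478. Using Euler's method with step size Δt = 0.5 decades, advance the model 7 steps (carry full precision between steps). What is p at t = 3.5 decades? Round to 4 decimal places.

Update rule: p ← p + [c·p·(h−p) − e·p]·Δt with Δt = 0.5.
step 1: Δp = -0.00162, p = 0.47638
step 2: Δp = -0.00144, p = 0.47494
step 3: Δp = -0.00128, p = 0.47366
step 4: Δp = -0.00114, p = 0.47252
step 5: Δp = -0.00102, p = 0.47150
step 6: Δp = -0.00090, p = 0.47060
step 7: Δp = -0.00081, p = 0.46979

0.4698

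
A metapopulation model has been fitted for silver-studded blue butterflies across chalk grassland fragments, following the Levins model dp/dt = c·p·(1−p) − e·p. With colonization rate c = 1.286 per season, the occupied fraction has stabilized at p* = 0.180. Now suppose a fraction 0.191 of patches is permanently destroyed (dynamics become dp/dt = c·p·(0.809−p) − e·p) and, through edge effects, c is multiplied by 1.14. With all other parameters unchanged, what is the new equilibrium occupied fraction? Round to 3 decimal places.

0.090

Balance c(1−p*) = e gives e = 1.286×(1 − 0.18000) = 1.05452.
New p* = 0.809 − e/c = 0.809 − 1.05452/1.46604 = 0.08970.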